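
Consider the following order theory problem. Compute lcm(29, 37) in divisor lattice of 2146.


In a divisor lattice, join = lcm (least common multiple).
gcd(29,37) = 1
lcm(29,37) = 29*37/gcd = 1073/1 = 1073


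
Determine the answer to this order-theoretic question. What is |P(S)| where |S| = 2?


Power set = 2^n.
2^2 = 4


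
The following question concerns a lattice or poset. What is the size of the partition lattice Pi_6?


B(n) = number of set partitions of an n-element set.
B(n) satisfies the recurrence: B(n+1) = sum_k C(n,k)*B(k).
B(6) = 203


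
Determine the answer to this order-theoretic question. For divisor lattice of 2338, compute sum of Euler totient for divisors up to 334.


Divisors of 2338 up to 334: [1, 2, 7, 14, 167, 334]
phi values: [1, 1, 6, 6, 166, 166]
Sum = 346


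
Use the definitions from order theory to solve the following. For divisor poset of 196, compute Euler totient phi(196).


phi(n) = n * prod_{p|n} (1 - 1/p).
Prime divisors of 196: [2, 7]
phi(196) = 196 * (1 - 1/2) * (1 - 1/7)
phi(196) = 84


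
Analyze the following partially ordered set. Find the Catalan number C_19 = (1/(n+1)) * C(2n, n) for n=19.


C(n) = C(2n, n) / (n+1).
C(38, 19) = 35345263800
C(19) = 35345263800 / 20 = 1767263190


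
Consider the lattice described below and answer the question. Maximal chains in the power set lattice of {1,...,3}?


A maximal chain goes from the minimum element to a maximal element via cover relations.
Counting all min-to-max paths in the cover graph.
Total maximal chains: 6


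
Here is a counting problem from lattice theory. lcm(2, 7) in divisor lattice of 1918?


Join=lcm.
gcd(2,7)=1
lcm=14


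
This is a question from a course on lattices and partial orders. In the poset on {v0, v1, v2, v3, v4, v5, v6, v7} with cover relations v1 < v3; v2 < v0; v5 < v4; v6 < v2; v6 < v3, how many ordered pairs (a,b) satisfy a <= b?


The order relation is {(a,b) : a <= b}, reflexive so it includes (a,a).
Examples: (v0,v0), (v1,v1), (v1,v3), (v2,v0), (v2,v2), ...
Total ordered pairs: 14


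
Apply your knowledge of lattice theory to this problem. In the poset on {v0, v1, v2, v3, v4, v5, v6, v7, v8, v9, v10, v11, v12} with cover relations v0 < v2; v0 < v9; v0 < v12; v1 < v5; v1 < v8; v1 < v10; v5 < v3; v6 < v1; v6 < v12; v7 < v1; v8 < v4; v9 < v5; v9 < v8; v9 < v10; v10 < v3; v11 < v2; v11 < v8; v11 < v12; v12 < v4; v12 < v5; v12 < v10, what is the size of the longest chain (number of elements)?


A chain is a totally ordered subset; we count the number of elements in a maximum chain.
Compute, for each element x, the size of the longest chain ending at x:
  v0: 1
  v6: 1
  v7: 1
  v11: 1
  v9: 2
  v1: 2
  ...
A maximum chain: v6 < v1 < v5 < v3
Number of elements in the longest chain: 4


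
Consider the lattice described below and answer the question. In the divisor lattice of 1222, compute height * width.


Height = length of longest chain minus 1; width = size of largest antichain.
A maximum chain: 1 | 47 | 611 | 1222  (height 3).
A maximum antichain: {2, 13, 47}  (width 3).
Product = 3 * 3 = 9


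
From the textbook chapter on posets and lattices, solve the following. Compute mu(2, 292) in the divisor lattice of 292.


In a divisor lattice, mu(a,b) = mu(b/a) where mu is the classical Mobius function.
b/a = 292/2 = 146
Prime factorization of 146: primes [2, 73]
146 is squarefree with 2 prime factor(s), so mu(146) = (-1)^2 = 1


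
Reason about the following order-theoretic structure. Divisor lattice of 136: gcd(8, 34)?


Meet=gcd.
gcd(8,34)=2


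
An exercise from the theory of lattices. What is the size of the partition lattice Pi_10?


B(n) = number of set partitions of an n-element set.
B(n) satisfies the recurrence: B(n+1) = sum_k C(n,k)*B(k).
B(10) = 115975


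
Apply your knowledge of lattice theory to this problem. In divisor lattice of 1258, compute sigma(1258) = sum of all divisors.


sigma(n) = sum of divisors.
Divisors of 1258: [1, 2, 17, 34, 37, 74, 629, 1258]
Sum = 2052


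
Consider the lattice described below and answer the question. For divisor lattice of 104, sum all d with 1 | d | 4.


Interval [1,4] in divisors of 104: [1, 2, 4]
Sum = 7


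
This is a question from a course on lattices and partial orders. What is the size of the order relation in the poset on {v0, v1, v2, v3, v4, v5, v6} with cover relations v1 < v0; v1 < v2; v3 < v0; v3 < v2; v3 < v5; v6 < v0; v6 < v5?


The order relation is {(a,b) : a <= b}, reflexive so it includes (a,a).
Examples: (v0,v0), (v1,v0), (v1,v1), (v1,v2), (v2,v2), ...
Total ordered pairs: 14


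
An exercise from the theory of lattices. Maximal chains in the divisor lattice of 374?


A maximal chain goes from the minimum element to a maximal element via cover relations.
Counting all min-to-max paths in the cover graph.
Total maximal chains: 6


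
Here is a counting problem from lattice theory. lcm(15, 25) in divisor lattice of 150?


Join=lcm.
gcd(15,25)=5
lcm=75


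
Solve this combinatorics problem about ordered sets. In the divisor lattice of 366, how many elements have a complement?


An element a is complemented if some b has a meet b = bottom, a join b = top.
a is complemented iff gcd(a, n/a)=1, i.e. a is a unitary divisor of 366.
Complemented elements: 1, 2, 3, 6, 61, 122, ... (2 more)
Count: 8


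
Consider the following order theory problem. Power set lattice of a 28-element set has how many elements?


Power set = 2^n.
2^28 = 268435456


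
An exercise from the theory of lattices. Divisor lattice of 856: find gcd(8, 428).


In a divisor lattice, meet = gcd (greatest common divisor).
By Euclidean algorithm or factoring: gcd(8,428) = 4


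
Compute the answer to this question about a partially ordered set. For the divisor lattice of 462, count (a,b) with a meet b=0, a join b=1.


Complement pair (a,b): a meet b = bottom, a join b = top.
Here: gcd(a,b)=1 and lcm(a,b)=462, i.e. a*b=462 with a,b coprime.
Pairs found: (1,462), (2,231), (3,154), (6,77), ... (12 more)
Total ordered pairs: 16


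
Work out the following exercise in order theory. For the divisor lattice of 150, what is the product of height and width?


Height = length of longest chain minus 1; width = size of largest antichain.
A maximum chain: 1 | 5 | 25 | 75 | 150  (height 4).
A maximum antichain: {6, 10, 15, 25}  (width 4).
Product = 4 * 4 = 16


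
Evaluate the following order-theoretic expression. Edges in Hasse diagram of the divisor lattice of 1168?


A cover relation a -< b holds when a < b with no c strictly between.
Cover relations:
  1 -< 2
  1 -< 73
  2 -< 4
  2 -< 146
  4 -< 8
  4 -< 292
  8 -< 16
  8 -< 584
  ...5 more
Total: 13


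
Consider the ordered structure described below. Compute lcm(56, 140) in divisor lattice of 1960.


In a divisor lattice, join = lcm (least common multiple).
gcd(56,140) = 28
lcm(56,140) = 56*140/gcd = 7840/28 = 280


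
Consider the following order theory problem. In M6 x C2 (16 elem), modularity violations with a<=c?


Modular law: if a <= c then a v (b ^ c) = (a v b) ^ c.
Check all triples (a,b,c) with a <= c among 16 elements.
This lattice is modular (diamonds M_m and their chain-products are modular).
Total violating triples: 0


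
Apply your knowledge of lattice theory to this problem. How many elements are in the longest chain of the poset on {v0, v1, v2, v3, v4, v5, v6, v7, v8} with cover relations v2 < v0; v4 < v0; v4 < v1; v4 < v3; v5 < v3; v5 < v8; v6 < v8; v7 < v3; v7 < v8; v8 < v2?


A chain is a totally ordered subset; we count the number of elements in a maximum chain.
Compute, for each element x, the size of the longest chain ending at x:
  v4: 1
  v5: 1
  v6: 1
  v7: 1
  v1: 2
  v3: 2
  ...
A maximum chain: v5 < v8 < v2 < v0
Number of elements in the longest chain: 4


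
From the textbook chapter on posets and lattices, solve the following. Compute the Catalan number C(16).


C(n) = C(2n, n) / (n+1).
C(32, 16) = 601080390
C(16) = 601080390 / 17 = 35357670


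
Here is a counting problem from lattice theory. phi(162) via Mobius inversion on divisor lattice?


phi(n) = n * prod_{p|n} (1 - 1/p).
Prime divisors of 162: [2, 3]
phi(162) = 162 * (1 - 1/2) * (1 - 1/3)
phi(162) = 54


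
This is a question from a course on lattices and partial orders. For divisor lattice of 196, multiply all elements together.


Divisors of 196: [1, 2, 4, 7, 14, 28, 49, 98, 196]
Product = n^(d(n)/2) = 196^(9/2)
Product = 20661046784


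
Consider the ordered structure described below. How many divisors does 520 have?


Divisors of 520: [1, 2, 4, 5, 8, 10, 13, 20, 26, 40, 52, 65, 104, 130, 260, 520]
Count: 16


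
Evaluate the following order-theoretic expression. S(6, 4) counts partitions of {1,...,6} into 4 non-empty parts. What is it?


S(n,k) = k*S(n-1,k) + S(n-1,k-1).
S(5,4) = 10, S(5,3) = 25
S(6,4) = 4*10 + 25 = 40 + 25
S(6,4) = 65


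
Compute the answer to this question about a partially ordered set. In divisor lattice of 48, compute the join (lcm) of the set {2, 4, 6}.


In a divisor lattice, join = lcm (least common multiple).
Compute lcm iteratively: start with first element, then lcm(current, next).
Elements: [2, 4, 6]
lcm(2,4) = 4
lcm(4,6) = 12
Final lcm = 12


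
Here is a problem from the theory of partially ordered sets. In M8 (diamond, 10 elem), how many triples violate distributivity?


Distributive law: a ^ (b v c) = (a ^ b) v (a ^ c).
Check all 10^3 = 1000 ordered triples (a,b,c).
  e.g. a=a1, b=a2, c=a3: lhs=a1 != rhs=0
  e.g. a=a1, b=a2, c=a4: lhs=a1 != rhs=0
Total violating triples: 336


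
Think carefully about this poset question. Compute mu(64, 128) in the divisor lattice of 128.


In a divisor lattice, mu(a,b) = mu(b/a) where mu is the classical Mobius function.
b/a = 128/64 = 2
Prime factorization of 2: primes [2]
2 is squarefree with 1 prime factor(s), so mu(2) = (-1)^1 = -1


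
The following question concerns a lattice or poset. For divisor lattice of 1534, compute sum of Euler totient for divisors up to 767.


Divisors of 1534 up to 767: [1, 2, 13, 26, 59, 118, 767]
phi values: [1, 1, 12, 12, 58, 58, 696]
Sum = 838


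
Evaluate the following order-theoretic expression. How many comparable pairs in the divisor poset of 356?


A comparable pair {a,b} has a < b or b < a in the order.
Count unordered pairs where one element is strictly below the other.
Examples: {1,2}, {1,4}, {1,89}, {1,178}, ...
Total comparable pairs: 12


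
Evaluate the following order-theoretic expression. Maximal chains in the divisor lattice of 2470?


A maximal chain goes from the minimum element to a maximal element via cover relations.
Counting all min-to-max paths in the cover graph.
Total maximal chains: 24


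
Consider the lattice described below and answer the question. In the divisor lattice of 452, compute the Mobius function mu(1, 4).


In a divisor lattice, mu(a,b) = mu(b/a) where mu is the classical Mobius function.
b/a = 4/1 = 4
Prime factorization of 4: primes [2]
4 is not squarefree, so mu(4) = 0


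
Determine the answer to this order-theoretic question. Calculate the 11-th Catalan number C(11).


C(n) = C(2n, n) / (n+1).
C(22, 11) = 705432
C(11) = 705432 / 12 = 58786


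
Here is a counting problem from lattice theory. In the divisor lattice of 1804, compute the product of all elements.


Divisors of 1804: [1, 2, 4, 11, 22, 41, 44, 82, 164, 451, 902, 1804]
Product = n^(d(n)/2) = 1804^(12/2)
Product = 34468247221412663296


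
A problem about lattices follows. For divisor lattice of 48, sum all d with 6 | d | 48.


Interval [6,48] in divisors of 48: [6, 12, 24, 48]
Sum = 90


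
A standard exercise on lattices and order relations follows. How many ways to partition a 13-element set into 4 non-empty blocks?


S(n,k) = k*S(n-1,k) + S(n-1,k-1).
S(12,4) = 611501, S(12,3) = 86526
S(13,4) = 4*611501 + 86526 = 2446004 + 86526
S(13,4) = 2532530


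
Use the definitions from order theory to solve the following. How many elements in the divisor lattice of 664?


Divisors of 664: [1, 2, 4, 8, 83, 166, 332, 664]
Count: 8


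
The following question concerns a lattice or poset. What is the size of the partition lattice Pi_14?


B(n) = number of set partitions of an n-element set.
B(n) satisfies the recurrence: B(n+1) = sum_k C(n,k)*B(k).
B(14) = 190899322


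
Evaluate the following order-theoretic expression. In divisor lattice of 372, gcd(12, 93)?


Meet=gcd.
gcd(12,93)=3


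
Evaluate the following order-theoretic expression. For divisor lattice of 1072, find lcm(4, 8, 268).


In a divisor lattice, join = lcm (least common multiple).
Compute lcm iteratively: start with first element, then lcm(current, next).
Elements: [4, 8, 268]
lcm(4,8) = 8
lcm(8,268) = 536
Final lcm = 536


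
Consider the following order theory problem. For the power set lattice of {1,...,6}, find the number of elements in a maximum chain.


A chain is a totally ordered subset; we count the number of elements in a maximum chain.
Compute, for each element x, the size of the longest chain ending at x:
  {}: 1
  {1}: 2
  {2}: 2
  {3}: 2
  {4}: 2
  {5}: 2
  ...
A maximum chain: {} < {1} < {1,2} < {1,2,3} < {1,2,3,4} < {1,2,3,4,5} < {1,2,3,4,5,6}
Number of elements in the longest chain: 7


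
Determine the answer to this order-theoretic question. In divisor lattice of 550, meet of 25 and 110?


In a divisor lattice, meet = gcd (greatest common divisor).
By Euclidean algorithm or factoring: gcd(25,110) = 5


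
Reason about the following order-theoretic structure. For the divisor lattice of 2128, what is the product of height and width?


Height = length of longest chain minus 1; width = size of largest antichain.
A maximum chain: 1 | 19 | 133 | 266 | 532 | 1064 | 2128  (height 6).
A maximum antichain: {4, 14, 38, 133}  (width 4).
Product = 6 * 4 = 24


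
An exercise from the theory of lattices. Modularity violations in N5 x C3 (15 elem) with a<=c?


Modular law: if a <= c then a v (b ^ c) = (a v b) ^ c.
Check all triples (a,b,c) with a <= c among 15 elements.
  e.g. a=(a,0), b=(c,0), c=(b,0): lhs=(a,0) != rhs=(b,0)
  e.g. a=(a,0), b=(c,1), c=(b,0): lhs=(a,0) != rhs=(b,0)
Total violating triples: 18


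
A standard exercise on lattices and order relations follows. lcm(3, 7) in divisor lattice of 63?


Join=lcm.
gcd(3,7)=1
lcm=21


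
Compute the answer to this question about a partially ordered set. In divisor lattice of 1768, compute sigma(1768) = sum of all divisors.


sigma(n) = sum of divisors.
Divisors of 1768: [1, 2, 4, 8, 13, 17, 26, 34, 52, 68, 104, 136, 221, 442, 884, 1768]
Sum = 3780


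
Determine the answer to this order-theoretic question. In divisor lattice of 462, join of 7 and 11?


In a divisor lattice, join = lcm (least common multiple).
gcd(7,11) = 1
lcm(7,11) = 7*11/gcd = 77/1 = 77


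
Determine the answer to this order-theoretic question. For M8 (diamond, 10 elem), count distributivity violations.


Distributive law: a ^ (b v c) = (a ^ b) v (a ^ c).
Check all 10^3 = 1000 ordered triples (a,b,c).
  e.g. a=a1, b=a2, c=a3: lhs=a1 != rhs=0
  e.g. a=a1, b=a2, c=a4: lhs=a1 != rhs=0
Total violating triples: 336


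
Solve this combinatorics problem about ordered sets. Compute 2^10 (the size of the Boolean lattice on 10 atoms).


Power set = 2^n.
2^10 = 1024


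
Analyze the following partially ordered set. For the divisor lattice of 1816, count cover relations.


A cover relation a -< b holds when a < b with no c strictly between.
Cover relations:
  1 -< 2
  1 -< 227
  2 -< 4
  2 -< 454
  4 -< 8
  4 -< 908
  8 -< 1816
  227 -< 454
  ...2 more
Total: 10


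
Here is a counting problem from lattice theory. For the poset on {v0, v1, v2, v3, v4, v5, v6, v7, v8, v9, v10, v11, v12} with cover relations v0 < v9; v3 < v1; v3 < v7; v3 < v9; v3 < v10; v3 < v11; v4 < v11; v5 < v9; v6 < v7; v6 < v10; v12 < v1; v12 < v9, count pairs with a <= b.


The order relation is {(a,b) : a <= b}, reflexive so it includes (a,a).
Examples: (v0,v0), (v0,v9), (v1,v1), (v10,v10), (v11,v11), ...
Total ordered pairs: 25


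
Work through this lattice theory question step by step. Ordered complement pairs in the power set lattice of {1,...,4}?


Complement pair (a,b): a meet b = bottom, a join b = top.
Here: A intersect B = {} and A union B = {1,...,4}.
Pairs found: ({},{1,2,3,4}), ({1},{2,3,4}), ({2},{1,3,4}), ({3},{1,2,4}), ... (12 more)
Total ordered pairs: 16


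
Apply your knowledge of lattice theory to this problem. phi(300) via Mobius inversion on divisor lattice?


phi(n) = n * prod_{p|n} (1 - 1/p).
Prime divisors of 300: [2, 3, 5]
phi(300) = 300 * (1 - 1/2) * (1 - 1/3) * (1 - 1/5)
phi(300) = 80


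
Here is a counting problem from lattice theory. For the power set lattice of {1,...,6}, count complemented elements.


An element a is complemented if some b has a meet b = bottom, a join b = top.
every subset A has complement S\A, so all elements are complemented.
Complemented elements: {}, {1}, {2}, {3}, {4}, {5}, ... (58 more)
Count: 64


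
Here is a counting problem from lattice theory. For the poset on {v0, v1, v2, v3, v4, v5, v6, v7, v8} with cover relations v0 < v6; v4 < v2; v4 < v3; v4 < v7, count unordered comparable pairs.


A comparable pair {a,b} has a < b or b < a in the order.
Count unordered pairs where one element is strictly below the other.
Examples: {v0,v6}, {v2,v4}, {v3,v4}, {v4,v7}
Total comparable pairs: 4


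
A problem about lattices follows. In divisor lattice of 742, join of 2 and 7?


In a divisor lattice, join = lcm (least common multiple).
gcd(2,7) = 1
lcm(2,7) = 2*7/gcd = 14/1 = 14


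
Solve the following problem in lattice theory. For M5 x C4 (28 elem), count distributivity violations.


Distributive law: a ^ (b v c) = (a ^ b) v (a ^ c).
Check all 28^3 = 21952 ordered triples (a,b,c).
  e.g. a=(a1,0), b=(a2,0), c=(a3,0): lhs=(a1,0) != rhs=(0,0)
  e.g. a=(a1,0), b=(a2,0), c=(a3,1): lhs=(a1,0) != rhs=(0,0)
Total violating triples: 3840


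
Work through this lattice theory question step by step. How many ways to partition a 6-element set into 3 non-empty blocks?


S(n,k) = k*S(n-1,k) + S(n-1,k-1).
S(5,3) = 25, S(5,2) = 15
S(6,3) = 3*25 + 15 = 75 + 15
S(6,3) = 90


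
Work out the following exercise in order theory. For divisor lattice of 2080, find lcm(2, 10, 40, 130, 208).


In a divisor lattice, join = lcm (least common multiple).
Compute lcm iteratively: start with first element, then lcm(current, next).
Elements: [2, 10, 40, 130, 208]
lcm(2,10) = 10
lcm(10,40) = 40
lcm(40,130) = 520
lcm(520,208) = 1040
Final lcm = 1040


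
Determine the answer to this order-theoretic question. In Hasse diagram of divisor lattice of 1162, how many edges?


A cover relation a -< b holds when a < b with no c strictly between.
Cover relations:
  1 -< 2
  1 -< 7
  1 -< 83
  2 -< 14
  2 -< 166
  7 -< 14
  7 -< 581
  14 -< 1162
  ...4 more
Total: 12


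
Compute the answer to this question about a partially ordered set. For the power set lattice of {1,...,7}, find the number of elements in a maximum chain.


A chain is a totally ordered subset; we count the number of elements in a maximum chain.
Compute, for each element x, the size of the longest chain ending at x:
  {}: 1
  {1}: 2
  {2}: 2
  {3}: 2
  {4}: 2
  {5}: 2
  ...
A maximum chain: {} < {1} < {1,2} < {1,2,3} < {1,2,3,4} < {1,2,3,4,5} < {1,2,3,4,5,6} < {1,2,3,4,5,6,7}
Number of elements in the longest chain: 8


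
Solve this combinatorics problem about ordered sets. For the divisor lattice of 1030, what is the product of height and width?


Height = length of longest chain minus 1; width = size of largest antichain.
A maximum chain: 1 | 103 | 515 | 1030  (height 3).
A maximum antichain: {2, 5, 103}  (width 3).
Product = 3 * 3 = 9


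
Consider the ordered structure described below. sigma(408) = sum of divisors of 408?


sigma(n) = sum of divisors.
Divisors of 408: [1, 2, 3, 4, 6, 8, 12, 17, 24, 34, 51, 68, 102, 136, 204, 408]
Sum = 1080


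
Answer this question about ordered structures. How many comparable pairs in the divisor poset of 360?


A comparable pair {a,b} has a < b or b < a in the order.
Count unordered pairs where one element is strictly below the other.
Examples: {1,2}, {1,3}, {1,4}, {1,5}, ...
Total comparable pairs: 156


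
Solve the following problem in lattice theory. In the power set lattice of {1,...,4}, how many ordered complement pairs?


Complement pair (a,b): a meet b = bottom, a join b = top.
Here: A intersect B = {} and A union B = {1,...,4}.
Pairs found: ({},{1,2,3,4}), ({1},{2,3,4}), ({2},{1,3,4}), ({3},{1,2,4}), ... (12 more)
Total ordered pairs: 16


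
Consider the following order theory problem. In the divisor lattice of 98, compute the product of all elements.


Divisors of 98: [1, 2, 7, 14, 49, 98]
Product = n^(d(n)/2) = 98^(6/2)
Product = 941192


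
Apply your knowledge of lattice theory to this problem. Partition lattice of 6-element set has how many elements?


B(n) = number of set partitions of an n-element set.
B(n) satisfies the recurrence: B(n+1) = sum_k C(n,k)*B(k).
B(6) = 203


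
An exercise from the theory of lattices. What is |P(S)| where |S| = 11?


Power set = 2^n.
2^11 = 2048


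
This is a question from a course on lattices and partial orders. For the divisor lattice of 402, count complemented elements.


An element a is complemented if some b has a meet b = bottom, a join b = top.
a is complemented iff gcd(a, n/a)=1, i.e. a is a unitary divisor of 402.
Complemented elements: 1, 2, 3, 6, 67, 134, ... (2 more)
Count: 8


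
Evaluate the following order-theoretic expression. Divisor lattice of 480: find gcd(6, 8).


In a divisor lattice, meet = gcd (greatest common divisor).
By Euclidean algorithm or factoring: gcd(6,8) = 2


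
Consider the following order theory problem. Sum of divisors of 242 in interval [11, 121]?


Interval [11,121] in divisors of 242: [11, 121]
Sum = 132


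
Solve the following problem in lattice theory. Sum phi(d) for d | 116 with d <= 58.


Divisors of 116 up to 58: [1, 2, 4, 29, 58]
phi values: [1, 1, 2, 28, 28]
Sum = 60


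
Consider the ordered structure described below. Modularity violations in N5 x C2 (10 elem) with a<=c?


Modular law: if a <= c then a v (b ^ c) = (a v b) ^ c.
Check all triples (a,b,c) with a <= c among 10 elements.
  e.g. a=(a,0), b=(c,0), c=(b,0): lhs=(a,0) != rhs=(b,0)
  e.g. a=(a,0), b=(c,1), c=(b,0): lhs=(a,0) != rhs=(b,0)
Total violating triples: 6


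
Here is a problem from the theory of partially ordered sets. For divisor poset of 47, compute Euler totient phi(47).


phi(n) = n * prod_{p|n} (1 - 1/p).
Prime divisors of 47: [47]
phi(47) = 47 * (1 - 1/47)
phi(47) = 46


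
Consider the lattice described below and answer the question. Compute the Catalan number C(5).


C(n) = C(2n, n) / (n+1).
C(10, 5) = 252
C(5) = 252 / 6 = 42


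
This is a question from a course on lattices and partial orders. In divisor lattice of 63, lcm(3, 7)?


Join=lcm.
gcd(3,7)=1
lcm=21


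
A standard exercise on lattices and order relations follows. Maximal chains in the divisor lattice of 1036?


A maximal chain goes from the minimum element to a maximal element via cover relations.
Counting all min-to-max paths in the cover graph.
Total maximal chains: 12


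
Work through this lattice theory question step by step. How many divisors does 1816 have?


Divisors of 1816: [1, 2, 4, 8, 227, 454, 908, 1816]
Count: 8


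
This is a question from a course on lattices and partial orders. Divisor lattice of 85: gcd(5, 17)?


Meet=gcd.
gcd(5,17)=1


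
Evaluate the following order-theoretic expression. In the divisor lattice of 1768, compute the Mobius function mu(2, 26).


In a divisor lattice, mu(a,b) = mu(b/a) where mu is the classical Mobius function.
b/a = 26/2 = 13
Prime factorization of 13: primes [13]
13 is squarefree with 1 prime factor(s), so mu(13) = (-1)^1 = -1


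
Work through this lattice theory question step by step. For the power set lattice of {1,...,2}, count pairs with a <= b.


The order relation is {(a,b) : a <= b}, reflexive so it includes (a,a).
Examples: ({},{}), ({},{1,2}), ({},{1}), ({},{2}), ({1,2},{1,2}), ...
Total ordered pairs: 9


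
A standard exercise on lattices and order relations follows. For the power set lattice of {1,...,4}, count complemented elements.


An element a is complemented if some b has a meet b = bottom, a join b = top.
every subset A has complement S\A, so all elements are complemented.
Complemented elements: {}, {1}, {2}, {3}, {4}, {1,2}, ... (10 more)
Count: 16


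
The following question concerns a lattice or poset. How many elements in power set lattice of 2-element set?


Power set = 2^n.
2^2 = 4


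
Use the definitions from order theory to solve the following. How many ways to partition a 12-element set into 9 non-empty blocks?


S(n,k) = k*S(n-1,k) + S(n-1,k-1).
S(11,9) = 1155, S(11,8) = 11880
S(12,9) = 9*1155 + 11880 = 10395 + 11880
S(12,9) = 22275


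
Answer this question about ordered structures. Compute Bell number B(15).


B(n) = number of set partitions of an n-element set.
B(n) satisfies the recurrence: B(n+1) = sum_k C(n,k)*B(k).
B(15) = 1382958545


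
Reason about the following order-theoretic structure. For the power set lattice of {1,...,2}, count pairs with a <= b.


The order relation is {(a,b) : a <= b}, reflexive so it includes (a,a).
Examples: ({},{}), ({},{1,2}), ({},{1}), ({},{2}), ({1,2},{1,2}), ...
Total ordered pairs: 9


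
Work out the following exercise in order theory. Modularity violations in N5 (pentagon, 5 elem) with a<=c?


Modular law: if a <= c then a v (b ^ c) = (a v b) ^ c.
Check all triples (a,b,c) with a <= c among 5 elements.
  e.g. a=a, b=c, c=b: lhs=a != rhs=b
Total violating triples: 1


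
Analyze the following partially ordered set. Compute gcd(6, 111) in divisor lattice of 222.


In a divisor lattice, meet = gcd (greatest common divisor).
By Euclidean algorithm or factoring: gcd(6,111) = 3


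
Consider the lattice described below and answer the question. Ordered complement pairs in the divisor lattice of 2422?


Complement pair (a,b): a meet b = bottom, a join b = top.
Here: gcd(a,b)=1 and lcm(a,b)=2422, i.e. a*b=2422 with a,b coprime.
Pairs found: (1,2422), (2,1211), (7,346), (14,173), ... (4 more)
Total ordered pairs: 8


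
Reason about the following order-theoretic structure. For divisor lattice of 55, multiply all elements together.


Divisors of 55: [1, 5, 11, 55]
Product = n^(d(n)/2) = 55^(4/2)
Product = 3025


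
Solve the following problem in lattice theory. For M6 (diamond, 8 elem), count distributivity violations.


Distributive law: a ^ (b v c) = (a ^ b) v (a ^ c).
Check all 8^3 = 512 ordered triples (a,b,c).
  e.g. a=a1, b=a2, c=a3: lhs=a1 != rhs=0
  e.g. a=a1, b=a2, c=a4: lhs=a1 != rhs=0
Total violating triples: 120


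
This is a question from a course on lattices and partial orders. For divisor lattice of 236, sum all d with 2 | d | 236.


Interval [2,236] in divisors of 236: [2, 4, 118, 236]
Sum = 360


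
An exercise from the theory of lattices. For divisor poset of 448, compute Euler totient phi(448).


phi(n) = n * prod_{p|n} (1 - 1/p).
Prime divisors of 448: [2, 7]
phi(448) = 448 * (1 - 1/2) * (1 - 1/7)
phi(448) = 192


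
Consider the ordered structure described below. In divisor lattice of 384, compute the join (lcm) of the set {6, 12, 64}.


In a divisor lattice, join = lcm (least common multiple).
Compute lcm iteratively: start with first element, then lcm(current, next).
Elements: [6, 12, 64]
lcm(6,12) = 12
lcm(12,64) = 192
Final lcm = 192


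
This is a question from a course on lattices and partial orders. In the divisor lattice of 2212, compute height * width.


Height = length of longest chain minus 1; width = size of largest antichain.
A maximum chain: 1 | 79 | 553 | 1106 | 2212  (height 4).
A maximum antichain: {4, 14, 158, 553}  (width 4).
Product = 4 * 4 = 16


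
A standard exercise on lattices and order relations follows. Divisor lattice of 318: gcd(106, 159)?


Meet=gcd.
gcd(106,159)=53


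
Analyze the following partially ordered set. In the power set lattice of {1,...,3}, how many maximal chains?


A maximal chain goes from the minimum element to a maximal element via cover relations.
Counting all min-to-max paths in the cover graph.
Total maximal chains: 6


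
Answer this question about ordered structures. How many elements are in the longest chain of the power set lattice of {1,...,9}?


A chain is a totally ordered subset; we count the number of elements in a maximum chain.
Compute, for each element x, the size of the longest chain ending at x:
  {}: 1
  {1}: 2
  {2}: 2
  {3}: 2
  {4}: 2
  {5}: 2
  ...
A maximum chain: {} < {1} < {1,2} < {1,2,3} < {1,2,3,4} < {1,2,3,4,5} < {1,2,3,4,5,6} < {1,2,3,4,5,6,7} < {1,2,3,4,5,6,7,8} < {1,2,3,4,5,6,7,8,9}
Number of elements in the longest chain: 10


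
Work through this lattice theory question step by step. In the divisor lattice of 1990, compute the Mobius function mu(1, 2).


In a divisor lattice, mu(a,b) = mu(b/a) where mu is the classical Mobius function.
b/a = 2/1 = 2
Prime factorization of 2: primes [2]
2 is squarefree with 1 prime factor(s), so mu(2) = (-1)^1 = -1


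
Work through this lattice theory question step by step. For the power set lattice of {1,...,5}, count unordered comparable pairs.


A comparable pair {a,b} has a < b or b < a in the order.
Count unordered pairs where one element is strictly below the other.
Examples: {{},{1}}, {{},{2}}, {{},{3}}, {{},{4}}, ...
Total comparable pairs: 211


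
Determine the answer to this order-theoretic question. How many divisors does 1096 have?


Divisors of 1096: [1, 2, 4, 8, 137, 274, 548, 1096]
Count: 8


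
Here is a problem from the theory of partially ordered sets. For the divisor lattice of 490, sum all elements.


sigma(n) = sum of divisors.
Divisors of 490: [1, 2, 5, 7, 10, 14, 35, 49, 70, 98, 245, 490]
Sum = 1026


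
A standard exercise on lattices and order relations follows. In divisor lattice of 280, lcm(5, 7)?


Join=lcm.
gcd(5,7)=1
lcm=35


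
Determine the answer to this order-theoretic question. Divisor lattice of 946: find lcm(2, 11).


In a divisor lattice, join = lcm (least common multiple).
gcd(2,11) = 1
lcm(2,11) = 2*11/gcd = 22/1 = 22


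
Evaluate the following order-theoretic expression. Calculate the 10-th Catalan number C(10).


C(n) = C(2n, n) / (n+1).
C(20, 10) = 184756
C(10) = 184756 / 11 = 16796


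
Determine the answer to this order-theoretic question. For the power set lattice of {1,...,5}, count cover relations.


A cover relation a -< b holds when a < b with no c strictly between.
Cover relations:
  {} -< {1}
  {} -< {2}
  {} -< {3}
  {} -< {4}
  {} -< {5}
  {1} -< {1,2}
  {1} -< {1,3}
  {1} -< {1,4}
  ...72 more
Total: 80


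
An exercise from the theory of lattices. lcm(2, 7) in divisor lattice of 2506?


Join=lcm.
gcd(2,7)=1
lcm=14


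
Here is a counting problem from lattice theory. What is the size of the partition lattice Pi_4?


B(n) = number of set partitions of an n-element set.
B(n) satisfies the recurrence: B(n+1) = sum_k C(n,k)*B(k).
B(4) = 15


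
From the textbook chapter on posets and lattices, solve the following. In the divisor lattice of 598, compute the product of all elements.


Divisors of 598: [1, 2, 13, 23, 26, 46, 299, 598]
Product = n^(d(n)/2) = 598^(8/2)
Product = 127880620816


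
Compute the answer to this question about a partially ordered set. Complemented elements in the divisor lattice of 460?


An element a is complemented if some b has a meet b = bottom, a join b = top.
a is complemented iff gcd(a, n/a)=1, i.e. a is a unitary divisor of 460.
Complemented elements: 1, 4, 5, 20, 23, 92, ... (2 more)
Count: 8


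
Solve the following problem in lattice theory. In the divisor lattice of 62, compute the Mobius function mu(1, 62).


In a divisor lattice, mu(a,b) = mu(b/a) where mu is the classical Mobius function.
b/a = 62/1 = 62
Prime factorization of 62: primes [2, 31]
62 is squarefree with 2 prime factor(s), so mu(62) = (-1)^2 = 1


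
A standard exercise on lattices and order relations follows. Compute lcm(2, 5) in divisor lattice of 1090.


In a divisor lattice, join = lcm (least common multiple).
gcd(2,5) = 1
lcm(2,5) = 2*5/gcd = 10/1 = 10


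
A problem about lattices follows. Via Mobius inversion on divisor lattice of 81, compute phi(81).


phi(n) = n * prod_{p|n} (1 - 1/p).
Prime divisors of 81: [3]
phi(81) = 81 * (1 - 1/3)
phi(81) = 54


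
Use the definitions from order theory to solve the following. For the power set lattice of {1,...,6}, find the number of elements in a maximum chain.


A chain is a totally ordered subset; we count the number of elements in a maximum chain.
Compute, for each element x, the size of the longest chain ending at x:
  {}: 1
  {1}: 2
  {2}: 2
  {3}: 2
  {4}: 2
  {5}: 2
  ...
A maximum chain: {} < {1} < {1,2} < {1,2,3} < {1,2,3,4} < {1,2,3,4,5} < {1,2,3,4,5,6}
Number of elements in the longest chain: 7


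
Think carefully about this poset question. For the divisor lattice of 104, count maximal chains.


A maximal chain goes from the minimum element to a maximal element via cover relations.
Counting all min-to-max paths in the cover graph.
Total maximal chains: 4


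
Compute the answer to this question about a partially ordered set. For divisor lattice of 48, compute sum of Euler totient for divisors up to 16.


Divisors of 48 up to 16: [1, 2, 3, 4, 6, 8, 12, 16]
phi values: [1, 1, 2, 2, 2, 4, 4, 8]
Sum = 24


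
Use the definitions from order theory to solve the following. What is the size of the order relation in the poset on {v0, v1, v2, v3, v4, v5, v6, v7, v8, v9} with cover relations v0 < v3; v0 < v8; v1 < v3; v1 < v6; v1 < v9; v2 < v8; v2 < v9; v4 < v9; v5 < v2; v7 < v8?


The order relation is {(a,b) : a <= b}, reflexive so it includes (a,a).
Examples: (v0,v0), (v0,v3), (v0,v8), (v1,v1), (v1,v3), ...
Total ordered pairs: 22


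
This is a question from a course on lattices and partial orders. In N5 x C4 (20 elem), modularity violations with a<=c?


Modular law: if a <= c then a v (b ^ c) = (a v b) ^ c.
Check all triples (a,b,c) with a <= c among 20 elements.
  e.g. a=(a,0), b=(c,0), c=(b,0): lhs=(a,0) != rhs=(b,0)
  e.g. a=(a,0), b=(c,1), c=(b,0): lhs=(a,0) != rhs=(b,0)
Total violating triples: 40


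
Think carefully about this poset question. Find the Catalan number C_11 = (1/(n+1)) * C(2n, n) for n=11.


C(n) = C(2n, n) / (n+1).
C(22, 11) = 705432
C(11) = 705432 / 12 = 58786


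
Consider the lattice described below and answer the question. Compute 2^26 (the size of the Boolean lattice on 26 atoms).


Power set = 2^n.
2^26 = 67108864


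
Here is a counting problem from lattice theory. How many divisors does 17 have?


Divisors of 17: [1, 17]
Count: 2


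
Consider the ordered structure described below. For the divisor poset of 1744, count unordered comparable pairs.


A comparable pair {a,b} has a < b or b < a in the order.
Count unordered pairs where one element is strictly below the other.
Examples: {1,2}, {1,4}, {1,8}, {1,16}, ...
Total comparable pairs: 35


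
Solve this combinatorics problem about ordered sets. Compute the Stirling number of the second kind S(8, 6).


S(n,k) = k*S(n-1,k) + S(n-1,k-1).
S(7,6) = 21, S(7,5) = 140
S(8,6) = 6*21 + 140 = 126 + 140
S(8,6) = 266


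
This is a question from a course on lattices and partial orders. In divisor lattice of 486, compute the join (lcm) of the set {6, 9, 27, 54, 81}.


In a divisor lattice, join = lcm (least common multiple).
Compute lcm iteratively: start with first element, then lcm(current, next).
Elements: [6, 9, 27, 54, 81]
lcm(6,9) = 18
lcm(18,27) = 54
lcm(54,54) = 54
lcm(54,81) = 162
Final lcm = 162


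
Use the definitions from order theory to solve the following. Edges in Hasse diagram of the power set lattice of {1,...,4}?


A cover relation a -< b holds when a < b with no c strictly between.
Cover relations:
  {} -< {1}
  {} -< {2}
  {} -< {3}
  {} -< {4}
  {1} -< {1,2}
  {1} -< {1,3}
  {1} -< {1,4}
  {2} -< {1,2}
  ...24 more
Total: 32


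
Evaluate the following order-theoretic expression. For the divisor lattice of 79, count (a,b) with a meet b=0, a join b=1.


Complement pair (a,b): a meet b = bottom, a join b = top.
Here: gcd(a,b)=1 and lcm(a,b)=79, i.e. a*b=79 with a,b coprime.
Pairs found: (1,79), (79,1)
Total ordered pairs: 2


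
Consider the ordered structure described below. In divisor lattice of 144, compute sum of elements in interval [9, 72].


Interval [9,72] in divisors of 144: [9, 18, 36, 72]
Sum = 135


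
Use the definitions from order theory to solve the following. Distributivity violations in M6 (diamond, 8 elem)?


Distributive law: a ^ (b v c) = (a ^ b) v (a ^ c).
Check all 8^3 = 512 ordered triples (a,b,c).
  e.g. a=a1, b=a2, c=a3: lhs=a1 != rhs=0
  e.g. a=a1, b=a2, c=a4: lhs=a1 != rhs=0
Total violating triples: 120


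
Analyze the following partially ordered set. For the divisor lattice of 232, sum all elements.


sigma(n) = sum of divisors.
Divisors of 232: [1, 2, 4, 8, 29, 58, 116, 232]
Sum = 450


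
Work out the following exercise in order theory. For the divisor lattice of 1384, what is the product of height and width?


Height = length of longest chain minus 1; width = size of largest antichain.
A maximum chain: 1 | 173 | 346 | 692 | 1384  (height 4).
A maximum antichain: {2, 173}  (width 2).
Product = 4 * 2 = 8


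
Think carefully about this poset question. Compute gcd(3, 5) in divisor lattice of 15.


In a divisor lattice, meet = gcd (greatest common divisor).
By Euclidean algorithm or factoring: gcd(3,5) = 1


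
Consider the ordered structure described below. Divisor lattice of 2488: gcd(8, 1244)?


Meet=gcd.
gcd(8,1244)=4


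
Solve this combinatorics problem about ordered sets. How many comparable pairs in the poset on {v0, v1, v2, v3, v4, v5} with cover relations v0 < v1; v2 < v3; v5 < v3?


A comparable pair {a,b} has a < b or b < a in the order.
Count unordered pairs where one element is strictly below the other.
Examples: {v0,v1}, {v2,v3}, {v3,v5}
Total comparable pairs: 3


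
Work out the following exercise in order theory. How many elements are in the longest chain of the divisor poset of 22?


A chain is a totally ordered subset; we count the number of elements in a maximum chain.
Compute, for each element x, the size of the longest chain ending at x:
  1: 1
  2: 2
  11: 2
  22: 3
A maximum chain: 1 < 2 < 22
Number of elements in the longest chain: 3


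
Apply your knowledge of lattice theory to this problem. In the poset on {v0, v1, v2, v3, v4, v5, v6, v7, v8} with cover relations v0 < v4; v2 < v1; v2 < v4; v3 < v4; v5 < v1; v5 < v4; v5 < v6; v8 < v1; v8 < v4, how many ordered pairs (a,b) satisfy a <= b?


The order relation is {(a,b) : a <= b}, reflexive so it includes (a,a).
Examples: (v0,v0), (v0,v4), (v1,v1), (v2,v1), (v2,v2), ...
Total ordered pairs: 18


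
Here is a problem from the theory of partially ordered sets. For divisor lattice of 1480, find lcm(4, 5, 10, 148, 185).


In a divisor lattice, join = lcm (least common multiple).
Compute lcm iteratively: start with first element, then lcm(current, next).
Elements: [4, 5, 10, 148, 185]
lcm(4,5) = 20
lcm(20,10) = 20
lcm(20,148) = 740
lcm(740,185) = 740
Final lcm = 740


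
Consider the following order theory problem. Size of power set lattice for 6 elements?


Power set = 2^n.
2^6 = 64


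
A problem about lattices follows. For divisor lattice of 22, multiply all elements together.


Divisors of 22: [1, 2, 11, 22]
Product = n^(d(n)/2) = 22^(4/2)
Product = 484
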